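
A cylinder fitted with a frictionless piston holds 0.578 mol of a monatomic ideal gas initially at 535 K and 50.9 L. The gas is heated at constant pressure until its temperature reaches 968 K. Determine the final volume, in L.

P₁ = nRT₁/V₁ = 0.578×8.314×535/50.9 = 50.5 kPa.
Isobaric: P stays 50.5 kPa; V/T = const ⇒ T₂ = 968 K, V₂ = 92.1 L.

92.1 L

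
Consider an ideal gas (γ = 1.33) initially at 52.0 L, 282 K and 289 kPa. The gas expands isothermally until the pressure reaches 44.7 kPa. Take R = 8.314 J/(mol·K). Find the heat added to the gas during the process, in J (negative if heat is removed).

n = P₁V₁/(RT₁) = 289×52.0/(8.314×282) = 6.41 mol.
Isothermal: T stays 282 K; PV = const ⇒ V₂ = 336 L, P₂ = 44.7 kPa.
ΔU = 0 (ideal gas, T constant).
W = nRT ln(V₂/V₁) = 6.41×8.314×282×ln(6.47) = 28000 J.
Q = ΔU + W = 28000 J.

28000 J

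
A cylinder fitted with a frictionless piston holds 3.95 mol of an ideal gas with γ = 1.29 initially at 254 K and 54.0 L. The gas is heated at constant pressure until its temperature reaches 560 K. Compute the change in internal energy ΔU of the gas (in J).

34700 J

P₁ = nRT₁/V₁ = 3.95×8.314×254/54.0 = 154 kPa.
Isobaric: P stays 154 kPa; V/T = const ⇒ T₂ = 560 K, V₂ = 119 L.
For an ideal gas ΔU = nCvΔT with Cv = R/(γ−1) = 28.7 J/(mol·K).
ΔU = 3.95×28.7×(560−254) = 34700 J.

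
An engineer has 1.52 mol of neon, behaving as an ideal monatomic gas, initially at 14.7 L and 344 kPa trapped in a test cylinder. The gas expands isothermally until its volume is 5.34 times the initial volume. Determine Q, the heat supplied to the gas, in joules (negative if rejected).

8470 J

T₁ = P₁V₁/(nR) = 344×14.7/(1.52×8.314) = 400 K.
Isothermal: T stays 400 K; PV = const ⇒ V₂ = 78.5 L, P₂ = 64.4 kPa.
ΔU = 0 (ideal gas, T constant).
W = nRT ln(V₂/V₁) = 1.52×8.314×400×ln(5.34) = 8470 J.
Q = ΔU + W = 8470 J.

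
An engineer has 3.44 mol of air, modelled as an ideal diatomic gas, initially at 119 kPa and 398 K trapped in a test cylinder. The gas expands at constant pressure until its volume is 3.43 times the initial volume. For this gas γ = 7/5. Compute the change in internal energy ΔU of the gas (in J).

V₁ = nRT₁/P₁ = 3.44×8.314×398/119 = 95.7 L.
Isobaric: P stays 119 kPa; V/T = const ⇒ T₂ = 1370 K, V₂ = 328 L.
For an ideal gas ΔU = nCvΔT with Cv = (5/2)R = 20.8 J/(mol·K).
ΔU = 3.44×20.8×(1370−398) = 69200 J.

69200 J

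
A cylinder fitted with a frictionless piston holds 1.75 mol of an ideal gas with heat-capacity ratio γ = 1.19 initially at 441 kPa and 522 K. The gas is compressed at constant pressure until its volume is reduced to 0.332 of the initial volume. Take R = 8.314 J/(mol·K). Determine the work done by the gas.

V₁ = nRT₁/P₁ = 1.75×8.314×522/441 = 17.2 L.
Isobaric: P stays 441 kPa; V/T = const ⇒ T₂ = 173 K, V₂ = 5.72 L.
W = PΔV = 441×(5.72−17.2) kPa·L = -5070 J.

-5070 J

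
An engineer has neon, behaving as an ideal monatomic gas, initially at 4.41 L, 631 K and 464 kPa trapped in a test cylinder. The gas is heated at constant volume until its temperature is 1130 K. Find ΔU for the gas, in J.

n = P₁V₁/(RT₁) = 464×4.41/(8.314×631) = 0.390 mol.
Isochoric: V stays 4.41 L; P/T = const ⇒ T₂ = 1130 K, P₂ = 831 kPa.
For an ideal gas ΔU = nCvΔT with Cv = (3/2)R = 12.5 J/(mol·K).
ΔU = 0.390×12.5×(1130−631) = 2430 J.

2430 J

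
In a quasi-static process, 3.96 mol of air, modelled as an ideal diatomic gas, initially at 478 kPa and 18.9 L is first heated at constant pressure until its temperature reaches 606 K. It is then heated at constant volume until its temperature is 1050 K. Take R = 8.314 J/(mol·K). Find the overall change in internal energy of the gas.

63800 J

T₁ = P₁V₁/(nR) = 478×18.9/(3.96×8.314) = 274 K.
Step 1 — Isobaric: P stays 478 kPa; V/T = const ⇒ T₂ = 606 K, V₂ = 41.7 L.
W = PΔV = 478×(41.7−18.9) kPa·L = 10900 J.
ΔU = nCvΔT = 3.96×20.8×(606−274) = 27300 J.
Q = ΔU + W = nCpΔT = 38200 J.
State after step 1: P = 478 kPa, V = 41.7 L, T = 606 K.
Step 2 — Isochoric: V stays 41.7 L; P/T = const ⇒ T₂ = 1050 K, P₂ = 828 kPa.
W = 0 (no volume change).
ΔU = nCvΔT = 3.96×20.8×(1050−606) = 36500 J.
Q = ΔU = 36500 J.
Net over both steps: W = 10900 J, Q = 74800 J, ΔU = 63800 J.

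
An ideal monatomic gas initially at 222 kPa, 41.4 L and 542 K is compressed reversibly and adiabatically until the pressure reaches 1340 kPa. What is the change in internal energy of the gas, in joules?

14500 J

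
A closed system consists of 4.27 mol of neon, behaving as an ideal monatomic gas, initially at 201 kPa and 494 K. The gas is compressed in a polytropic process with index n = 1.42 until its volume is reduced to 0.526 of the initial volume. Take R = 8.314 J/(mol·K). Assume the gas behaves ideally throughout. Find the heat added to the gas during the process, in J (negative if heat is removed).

V₁ = nRT₁/P₁ = 4.27×8.314×494/201 = 87.3 L.
Polytropic n=1.42: T₂ = T₁(V₁/V₂)^(n−1) = 494×(1.90)^0.42 = 647 K; P₂ = P₁(V₁/V₂)^n = 500 kPa.
W = (P₁V₁−P₂V₂)/(n−1) = (201×87.3−500×45.9)/0.42 = -12900 J.
ΔU = nCvΔT = 4.27×12.5×(647−494) = 8150 J.
Q = ΔU + W = -4790 J.

-4790 J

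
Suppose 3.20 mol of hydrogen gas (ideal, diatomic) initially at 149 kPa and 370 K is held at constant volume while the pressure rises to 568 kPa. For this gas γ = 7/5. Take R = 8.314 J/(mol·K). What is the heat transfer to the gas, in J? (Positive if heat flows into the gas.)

V₁ = nRT₁/P₁ = 3.20×8.314×370/149 = 66.1 L.
Isochoric: V stays 66.1 L; P/T = const ⇒ T₂ = 1410 K, P₂ = 568 kPa.
W = 0 (no volume change).
ΔU = nCvΔT = 3.20×20.8×(1410−370) = 69200 J.
Q = ΔU = 69200 J.

69200 J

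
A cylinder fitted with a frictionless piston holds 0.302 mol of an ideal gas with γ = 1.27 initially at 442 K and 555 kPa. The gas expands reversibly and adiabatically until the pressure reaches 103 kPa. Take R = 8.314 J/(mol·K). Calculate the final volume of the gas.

V₁ = nRT₁/P₁ = 0.302×8.314×442/555 = 2.00 L.
Adiabatic: T₂/T₁ = (P₂/P₁)^((γ−1)/γ) ⇒ T₂ = 442×(0.186)^0.213 = 309 K; V₂ = 7.53 L.

7.53 L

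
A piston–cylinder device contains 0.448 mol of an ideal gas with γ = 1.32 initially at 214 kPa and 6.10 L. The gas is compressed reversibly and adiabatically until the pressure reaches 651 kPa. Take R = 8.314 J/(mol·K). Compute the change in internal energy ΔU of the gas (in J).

1260 J

T₁ = P₁V₁/(nR) = 214×6.10/(0.448×8.314) = 350 K.
Adiabatic: T₂/T₁ = (P₂/P₁)^((γ−1)/γ) ⇒ T₂ = 350×(3.04)^0.242 = 459 K; V₂ = 2.63 L.
For an ideal gas ΔU = nCvΔT with Cv = R/(γ−1) = 26.0 J/(mol·K).
ΔU = 0.448×26.0×(459−350) = 1260 J.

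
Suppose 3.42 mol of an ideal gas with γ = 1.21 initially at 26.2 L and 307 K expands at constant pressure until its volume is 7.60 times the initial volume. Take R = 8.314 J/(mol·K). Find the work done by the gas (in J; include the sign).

57600 J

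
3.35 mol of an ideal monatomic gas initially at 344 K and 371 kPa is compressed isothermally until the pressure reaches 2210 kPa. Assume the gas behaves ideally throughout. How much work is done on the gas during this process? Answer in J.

V₁ = nRT₁/P₁ = 3.35×8.314×344/371 = 25.8 L.
Isothermal: T stays 344 K; PV = const ⇒ V₂ = 4.34 L, P₂ = 2210 kPa.
W = nRT ln(V₂/V₁) = 3.35×8.314×344×ln(0.168) = -17100 J.
Work done on the gas = −W_by = 17100 J.

17100 J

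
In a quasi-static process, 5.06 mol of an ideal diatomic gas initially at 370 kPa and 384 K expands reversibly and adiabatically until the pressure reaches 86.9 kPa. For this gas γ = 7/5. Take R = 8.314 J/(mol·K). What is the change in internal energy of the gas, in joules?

V₁ = nRT₁/P₁ = 5.06×8.314×384/370 = 43.7 L.
Adiabatic: T₂/T₁ = (P₂/P₁)^((γ−1)/γ) ⇒ T₂ = 384×(0.235)^0.286 = 254 K; V₂ = 123 L.
For an ideal gas ΔU = nCvΔT with Cv = (5/2)R = 20.8 J/(mol·K).
ΔU = 5.06×20.8×(254−384) = -13700 J.

-13700 J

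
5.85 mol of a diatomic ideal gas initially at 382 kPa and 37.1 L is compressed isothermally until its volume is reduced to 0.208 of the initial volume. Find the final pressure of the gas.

1840 kPa

T₁ = P₁V₁/(nR) = 382×37.1/(5.85×8.314) = 291 K.
Isothermal: T stays 291 K; PV = const ⇒ V₂ = 7.72 L, P₂ = 1840 kPa.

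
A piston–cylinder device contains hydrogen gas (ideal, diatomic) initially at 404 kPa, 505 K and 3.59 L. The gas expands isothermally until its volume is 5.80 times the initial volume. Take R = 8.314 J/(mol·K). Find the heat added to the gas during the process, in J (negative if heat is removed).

2550 J

n = P₁V₁/(RT₁) = 404×3.59/(8.314×505) = 0.345 mol.
Isothermal: T stays 505 K; PV = const ⇒ V₂ = 20.8 L, P₂ = 69.7 kPa.
ΔU = 0 (ideal gas, T constant).
W = nRT ln(V₂/V₁) = 0.345×8.314×505×ln(5.80) = 2550 J.
Q = ΔU + W = 2550 J.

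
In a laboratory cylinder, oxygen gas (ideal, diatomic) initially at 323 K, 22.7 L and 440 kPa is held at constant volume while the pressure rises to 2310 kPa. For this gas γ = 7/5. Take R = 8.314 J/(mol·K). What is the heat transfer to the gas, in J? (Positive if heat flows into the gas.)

106000 J

n = P₁V₁/(RT₁) = 440×22.7/(8.314×323) = 3.72 mol.
Isochoric: V stays 22.7 L; P/T = const ⇒ T₂ = 1700 K, P₂ = 2310 kPa.
W = 0 (no volume change).
ΔU = nCvΔT = 3.72×20.8×(1700−323) = 106000 J.
Q = ΔU = 106000 J.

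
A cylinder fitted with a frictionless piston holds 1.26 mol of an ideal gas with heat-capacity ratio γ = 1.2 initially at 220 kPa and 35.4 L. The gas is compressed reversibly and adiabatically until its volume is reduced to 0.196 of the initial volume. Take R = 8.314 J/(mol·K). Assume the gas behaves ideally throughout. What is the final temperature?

1030 K

T₁ = P₁V₁/(nR) = 220×35.4/(1.26×8.314) = 743 K.
Adiabatic: TV^(γ−1) = const ⇒ T₂ = 743×(5.10)^0.200 = 1030 K; PV^γ = const ⇒ P₂ = 1550 kPa.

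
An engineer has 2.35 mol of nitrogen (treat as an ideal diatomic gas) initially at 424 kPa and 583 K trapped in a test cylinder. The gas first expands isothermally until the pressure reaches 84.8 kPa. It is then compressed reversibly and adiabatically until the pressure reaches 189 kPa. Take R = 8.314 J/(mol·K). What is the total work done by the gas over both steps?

V₁ = nRT₁/P₁ = 2.35×8.314×583/424 = 26.9 L.
Step 1 — Isothermal: T stays 583 K; PV = const ⇒ V₂ = 134 L, P₂ = 84.8 kPa.
ΔU = 0 (ideal gas, T constant).
W = nRT ln(V₂/V₁) = 2.35×8.314×583×ln(5.00) = 18300 J.
Q = ΔU + W = 18300 J.
State after step 1: P = 84.8 kPa, V = 134 L, T = 583 K.
Step 2 — Adiabatic: T₂/T₁ = (P₂/P₁)^((γ−1)/γ) ⇒ T₂ = 583×(2.23)^0.286 = 733 K; V₂ = 75.8 L.
ΔU = nCvΔT = 2.35×20.8×(733−583) = 7330 J.
Q = 0 for an adiabatic process, so W = −ΔU = -7330 J.
Net over both steps: W = 11000 J, Q = 18300 J, ΔU = 7330 J.

11000 J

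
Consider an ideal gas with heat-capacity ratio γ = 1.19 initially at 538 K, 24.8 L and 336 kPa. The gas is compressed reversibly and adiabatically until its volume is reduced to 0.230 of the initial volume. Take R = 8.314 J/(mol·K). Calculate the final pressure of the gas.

Adiabatic: TV^(γ−1) = const ⇒ T₂ = 538×(4.35)^0.190 = 711 K; PV^γ = const ⇒ P₂ = 1930 kPa.

1930 kPa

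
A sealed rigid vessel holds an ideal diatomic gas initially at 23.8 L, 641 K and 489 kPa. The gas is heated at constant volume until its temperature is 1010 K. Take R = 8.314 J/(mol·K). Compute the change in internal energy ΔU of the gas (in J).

16700 J

n = P₁V₁/(RT₁) = 489×23.8/(8.314×641) = 2.18 mol.
Isochoric: V stays 23.8 L; P/T = const ⇒ T₂ = 1010 K, P₂ = 770 kPa.
For an ideal gas ΔU = nCvΔT with Cv = (5/2)R = 20.8 J/(mol·K).
ΔU = 2.18×20.8×(1010−641) = 16700 J.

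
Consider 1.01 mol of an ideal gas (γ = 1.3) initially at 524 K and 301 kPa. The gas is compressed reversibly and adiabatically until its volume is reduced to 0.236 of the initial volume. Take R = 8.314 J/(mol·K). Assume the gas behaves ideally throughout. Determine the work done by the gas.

V₁ = nRT₁/P₁ = 1.01×8.314×524/301 = 14.6 L.
Adiabatic: TV^(γ−1) = const ⇒ T₂ = 524×(4.24)^0.300 = 808 K; PV^γ = const ⇒ P₂ = 1970 kPa.
ΔU = nCvΔT = 1.01×27.7×(808−524) = 7950 J.
Q = 0 for an adiabatic process, so W = −ΔU = -7950 J.

-7950 J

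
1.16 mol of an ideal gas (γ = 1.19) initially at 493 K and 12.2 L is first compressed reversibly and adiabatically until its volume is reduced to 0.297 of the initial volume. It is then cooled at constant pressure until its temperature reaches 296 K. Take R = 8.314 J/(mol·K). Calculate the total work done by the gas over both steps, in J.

-9630 J

P₁ = nRT₁/V₁ = 1.16×8.314×493/12.2 = 390 kPa.
Step 1 — Adiabatic: TV^(γ−1) = const ⇒ T₂ = 493×(3.37)^0.190 = 621 K; PV^γ = const ⇒ P₂ = 1650 kPa.
ΔU = nCvΔT = 1.16×43.8×(621−493) = 6490 J.
Q = 0 for an adiabatic process, so W = −ΔU = -6490 J.
State after step 1: P = 1650 kPa, V = 3.62 L, T = 621 K.
Step 2 — Isobaric: P stays 1650 kPa; V/T = const ⇒ T₂ = 296 K, V₂ = 1.73 L.
W = PΔV = 1650×(1.73−3.62) kPa·L = -3130 J.
ΔU = nCvΔT = 1.16×43.8×(296−621) = -16500 J.
Q = ΔU + W = nCpΔT = -19600 J.
Net over both steps: W = -9630 J, Q = -19600 J, ΔU = -10000 J.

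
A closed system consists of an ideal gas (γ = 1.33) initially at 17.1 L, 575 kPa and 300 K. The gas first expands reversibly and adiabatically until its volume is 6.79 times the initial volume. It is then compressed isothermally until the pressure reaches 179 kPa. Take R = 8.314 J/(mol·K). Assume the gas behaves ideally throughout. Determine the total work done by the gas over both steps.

6750 J

n = P₁V₁/(RT₁) = 575×17.1/(8.314×300) = 3.94 mol.
Step 1 — Adiabatic: TV^(γ−1) = const ⇒ T₂ = 300×(0.147)^0.330 = 159 K; PV^γ = const ⇒ P₂ = 45.0 kPa.
ΔU = nCvΔT = 3.94×25.2×(159−300) = -14000 J.
Q = 0 for an adiabatic process, so W = −ΔU = 14000 J.
State after step 1: P = 45.0 kPa, V = 116 L, T = 159 K.
Step 2 — Isothermal: T stays 159 K; PV = const ⇒ V₂ = 29.2 L, P₂ = 179 kPa.
ΔU = 0 (ideal gas, T constant).
W = nRT ln(V₂/V₁) = 3.94×8.314×159×ln(0.251) = -7210 J.
Q = ΔU + W = -7210 J.
Net over both steps: W = 6750 J, Q = -7210 J, ΔU = -14000 J.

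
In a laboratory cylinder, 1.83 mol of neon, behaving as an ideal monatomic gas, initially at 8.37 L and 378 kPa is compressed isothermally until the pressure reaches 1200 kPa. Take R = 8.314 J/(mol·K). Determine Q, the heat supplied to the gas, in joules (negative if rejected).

T₁ = P₁V₁/(nR) = 378×8.37/(1.83×8.314) = 208 K.
Isothermal: T stays 208 K; PV = const ⇒ V₂ = 2.64 L, P₂ = 1200 kPa.
ΔU = 0 (ideal gas, T constant).
W = nRT ln(V₂/V₁) = 1.83×8.314×208×ln(0.315) = -3650 J.
Q = ΔU + W = -3650 J.

-3650 J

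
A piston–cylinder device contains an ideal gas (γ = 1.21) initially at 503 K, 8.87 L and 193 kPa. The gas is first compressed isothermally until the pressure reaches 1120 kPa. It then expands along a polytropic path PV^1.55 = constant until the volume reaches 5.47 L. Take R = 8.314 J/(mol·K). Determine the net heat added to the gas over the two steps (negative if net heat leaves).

-5550 J

n = P₁V₁/(RT₁) = 193×8.87/(8.314×503) = 0.409 mol.
Step 1 — Isothermal: T stays 503 K; PV = const ⇒ V₂ = 1.53 L, P₂ = 1120 kPa.
ΔU = 0 (ideal gas, T constant).
W = nRT ln(V₂/V₁) = 0.409×8.314×503×ln(0.172) = -3010 J.
Q = ΔU + W = -3010 J.
State after step 1: P = 1120 kPa, V = 1.53 L, T = 503 K.
Step 2 — Polytropic n=1.55: T₂ = T₁(V₁/V₂)^(n−1) = 503×(0.279)^0.55 = 249 K; P₂ = P₁(V₁/V₂)^n = 155 kPa.
W = (P₁V₁−P₂V₂)/(n−1) = (1120×1.53−155×5.47)/0.55 = 1570 J.
ΔU = nCvΔT = 0.409×39.6×(249−503) = -4110 J.
Q = ΔU + W = -2540 J.
Net over both steps: W = -1440 J, Q = -5550 J, ΔU = -4110 J.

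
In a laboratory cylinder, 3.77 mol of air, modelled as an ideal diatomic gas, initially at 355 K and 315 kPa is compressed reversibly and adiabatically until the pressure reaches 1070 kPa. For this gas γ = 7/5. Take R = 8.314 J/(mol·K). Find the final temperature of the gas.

V₁ = nRT₁/P₁ = 3.77×8.314×355/315 = 35.3 L.
Adiabatic: T₂/T₁ = (P₂/P₁)^((γ−1)/γ) ⇒ T₂ = 355×(3.40)^0.286 = 503 K; V₂ = 14.7 L.

503 K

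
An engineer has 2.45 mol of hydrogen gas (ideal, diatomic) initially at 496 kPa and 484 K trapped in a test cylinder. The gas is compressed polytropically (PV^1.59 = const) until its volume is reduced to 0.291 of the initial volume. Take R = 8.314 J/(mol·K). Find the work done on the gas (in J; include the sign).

17900 J

V₁ = nRT₁/P₁ = 2.45×8.314×484/496 = 19.9 L.
Polytropic n=1.59: T₂ = T₁(V₁/V₂)^(n−1) = 484×(3.44)^0.59 = 1000 K; P₂ = P₁(V₁/V₂)^n = 3530 kPa.
W = (P₁V₁−P₂V₂)/(n−1) = (496×19.9−3530×5.78)/0.59 = -17900 J.
Work done on the gas = −W_by = 17900 J.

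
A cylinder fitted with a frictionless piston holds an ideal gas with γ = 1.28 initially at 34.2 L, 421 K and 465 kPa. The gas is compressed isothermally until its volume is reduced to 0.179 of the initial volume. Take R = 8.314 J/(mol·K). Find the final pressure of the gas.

2600 kPa

Isothermal: T stays 421 K; PV = const ⇒ V₂ = 6.12 L, P₂ = 2600 kPa.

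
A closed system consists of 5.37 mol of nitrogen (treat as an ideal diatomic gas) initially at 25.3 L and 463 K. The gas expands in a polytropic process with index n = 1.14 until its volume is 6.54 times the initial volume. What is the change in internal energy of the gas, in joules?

P₁ = nRT₁/V₁ = 5.37×8.314×463/25.3 = 817 kPa.
Polytropic n=1.14: T₂ = T₁(V₁/V₂)^(n−1) = 463×(0.153)^0.14 = 356 K; P₂ = P₁(V₁/V₂)^n = 96.0 kPa.
For an ideal gas ΔU = nCvΔT with Cv = (5/2)R = 20.8 J/(mol·K).
ΔU = 5.37×20.8×(356−463) = -11900 J.

-11900 J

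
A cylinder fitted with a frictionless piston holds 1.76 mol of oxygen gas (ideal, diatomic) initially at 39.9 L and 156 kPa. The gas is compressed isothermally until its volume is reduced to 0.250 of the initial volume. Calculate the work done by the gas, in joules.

-8630 J

T₁ = P₁V₁/(nR) = 156×39.9/(1.76×8.314) = 425 K.
Isothermal: T stays 425 K; PV = const ⇒ V₂ = 9.97 L, P₂ = 624 kPa.
W = nRT ln(V₂/V₁) = 1.76×8.314×425×ln(0.250) = -8630 J.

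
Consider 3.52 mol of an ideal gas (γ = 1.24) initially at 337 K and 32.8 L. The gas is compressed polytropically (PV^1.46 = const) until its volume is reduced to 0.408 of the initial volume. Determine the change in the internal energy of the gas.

P₁ = nRT₁/V₁ = 3.52×8.314×337/32.8 = 301 kPa.
Polytropic n=1.46: T₂ = T₁(V₁/V₂)^(n−1) = 337×(2.45)^0.46 = 509 K; P₂ = P₁(V₁/V₂)^n = 1110 kPa.
For an ideal gas ΔU = nCvΔT with Cv = R/(γ−1) = 34.6 J/(mol·K).
ΔU = 3.52×34.6×(509−337) = 21000 J.

21000 J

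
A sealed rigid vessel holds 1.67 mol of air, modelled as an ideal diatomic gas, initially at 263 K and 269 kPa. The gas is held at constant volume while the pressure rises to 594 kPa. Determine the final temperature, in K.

581 K

V₁ = nRT₁/P₁ = 1.67×8.314×263/269 = 13.6 L.
Isochoric: V stays 13.6 L; P/T = const ⇒ T₂ = 581 K, P₂ = 594 kPa.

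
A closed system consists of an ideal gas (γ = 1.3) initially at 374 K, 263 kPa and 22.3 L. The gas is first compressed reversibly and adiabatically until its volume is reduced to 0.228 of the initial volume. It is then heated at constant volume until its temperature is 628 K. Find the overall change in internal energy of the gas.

n = P₁V₁/(RT₁) = 263×22.3/(8.314×374) = 1.89 mol.
Step 1 — Adiabatic: TV^(γ−1) = const ⇒ T₂ = 374×(4.39)^0.300 = 583 K; PV^γ = const ⇒ P₂ = 1800 kPa.
ΔU = nCvΔT = 1.89×27.7×(583−374) = 10900 J.
Q = 0 for an adiabatic process, so W = −ΔU = -10900 J.
State after step 1: P = 1800 kPa, V = 5.08 L, T = 583 K.
Step 2 — Isochoric: V stays 5.08 L; P/T = const ⇒ T₂ = 628 K, P₂ = 1940 kPa.
W = 0 (no volume change).
ΔU = nCvΔT = 1.89×27.7×(628−583) = 2360 J.
Q = ΔU = 2360 J.
Net over both steps: W = -10900 J, Q = 2360 J, ΔU = 13300 J.

13300 J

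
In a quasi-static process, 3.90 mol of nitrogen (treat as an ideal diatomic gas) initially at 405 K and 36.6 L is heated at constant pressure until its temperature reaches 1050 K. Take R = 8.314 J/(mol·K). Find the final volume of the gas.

94.9 L

P₁ = nRT₁/V₁ = 3.90×8.314×405/36.6 = 359 kPa.
Isobaric: P stays 359 kPa; V/T = const ⇒ T₂ = 1050 K, V₂ = 94.9 L.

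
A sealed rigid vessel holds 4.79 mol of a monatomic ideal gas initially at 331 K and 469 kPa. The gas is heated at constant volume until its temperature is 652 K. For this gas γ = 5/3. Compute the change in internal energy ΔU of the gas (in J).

V₁ = nRT₁/P₁ = 4.79×8.314×331/469 = 28.1 L.
Isochoric: V stays 28.1 L; P/T = const ⇒ T₂ = 652 K, P₂ = 924 kPa.
For an ideal gas ΔU = nCvΔT with Cv = (3/2)R = 12.5 J/(mol·K).
ΔU = 4.79×12.5×(652−331) = 19200 J.

19200 J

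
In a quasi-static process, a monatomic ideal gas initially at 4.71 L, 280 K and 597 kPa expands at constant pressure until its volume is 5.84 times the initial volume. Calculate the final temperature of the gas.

1640 K

Isobaric: P stays 597 kPa; V/T = const ⇒ T₂ = 1640 K, V₂ = 27.5 L.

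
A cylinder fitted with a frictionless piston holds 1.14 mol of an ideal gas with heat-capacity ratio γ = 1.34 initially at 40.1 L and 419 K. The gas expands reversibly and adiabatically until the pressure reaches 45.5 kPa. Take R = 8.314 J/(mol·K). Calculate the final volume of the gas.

71.6 L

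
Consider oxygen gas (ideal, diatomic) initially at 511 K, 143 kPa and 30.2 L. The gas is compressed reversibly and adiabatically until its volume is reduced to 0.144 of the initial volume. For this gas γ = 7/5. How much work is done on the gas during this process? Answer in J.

12600 J

n = P₁V₁/(RT₁) = 143×30.2/(8.314×511) = 1.02 mol.
Adiabatic: TV^(γ−1) = const ⇒ T₂ = 511×(6.94)^0.400 = 1110 K; PV^γ = const ⇒ P₂ = 2160 kPa.
ΔU = nCvΔT = 1.02×20.8×(1110−511) = 12600 J.
Q = 0 for an adiabatic process, so W = −ΔU = -12600 J.
Work done on the gas = −W_by = 12600 J.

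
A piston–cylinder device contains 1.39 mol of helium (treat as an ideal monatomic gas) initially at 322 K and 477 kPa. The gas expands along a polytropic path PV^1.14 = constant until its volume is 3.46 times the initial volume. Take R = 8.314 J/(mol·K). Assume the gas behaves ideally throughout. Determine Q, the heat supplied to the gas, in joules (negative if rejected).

3350 J

V₁ = nRT₁/P₁ = 1.39×8.314×322/477 = 7.80 L.
Polytropic n=1.14: T₂ = T₁(V₁/V₂)^(n−1) = 322×(0.289)^0.14 = 271 K; P₂ = P₁(V₁/V₂)^n = 116 kPa.
W = (P₁V₁−P₂V₂)/(n−1) = (477×7.80−116×27.0)/0.14 = 4240 J.
ΔU = nCvΔT = 1.39×12.5×(271−322) = -890 J.
Q = ΔU + W = 3350 J.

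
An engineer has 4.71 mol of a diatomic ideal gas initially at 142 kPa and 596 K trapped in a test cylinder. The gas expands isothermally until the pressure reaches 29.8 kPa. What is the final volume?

V₁ = nRT₁/P₁ = 4.71×8.314×596/142 = 164 L.
Isothermal: T stays 596 K; PV = const ⇒ V₂ = 783 L, P₂ = 29.8 kPa.

783 L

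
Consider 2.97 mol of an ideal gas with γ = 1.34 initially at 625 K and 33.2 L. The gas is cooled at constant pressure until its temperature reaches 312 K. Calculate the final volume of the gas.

P₁ = nRT₁/V₁ = 2.97×8.314×625/33.2 = 465 kPa.
Isobaric: P stays 465 kPa; V/T = const ⇒ T₂ = 312 K, V₂ = 16.6 L.

16.6 L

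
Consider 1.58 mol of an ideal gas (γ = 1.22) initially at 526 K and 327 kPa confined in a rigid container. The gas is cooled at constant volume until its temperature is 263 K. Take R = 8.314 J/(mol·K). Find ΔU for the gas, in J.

V₁ = nRT₁/P₁ = 1.58×8.314×526/327 = 21.1 L.
Isochoric: V stays 21.1 L; P/T = const ⇒ T₂ = 263 K, P₂ = 164 kPa.
For an ideal gas ΔU = nCvΔT with Cv = R/(γ−1) = 37.8 J/(mol·K).
ΔU = 1.58×37.8×(263−526) = -15700 J.

-15700 J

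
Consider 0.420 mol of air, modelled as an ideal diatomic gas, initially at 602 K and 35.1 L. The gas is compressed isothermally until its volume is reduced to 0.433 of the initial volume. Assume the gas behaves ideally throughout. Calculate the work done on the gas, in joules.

1760 J

P₁ = nRT₁/V₁ = 0.420×8.314×602/35.1 = 59.9 kPa.
Isothermal: T stays 602 K; PV = const ⇒ V₂ = 15.2 L, P₂ = 138 kPa.
W = nRT ln(V₂/V₁) = 0.420×8.314×602×ln(0.433) = -1760 J.
Work done on the gas = −W_by = 1760 J.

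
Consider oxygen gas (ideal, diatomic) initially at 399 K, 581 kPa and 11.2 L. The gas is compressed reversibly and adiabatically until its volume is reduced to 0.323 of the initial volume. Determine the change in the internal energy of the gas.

n = P₁V₁/(RT₁) = 581×11.2/(8.314×399) = 1.96 mol.
Adiabatic: TV^(γ−1) = const ⇒ T₂ = 399×(3.10)^0.400 = 627 K; PV^γ = const ⇒ P₂ = 2830 kPa.
For an ideal gas ΔU = nCvΔT with Cv = (5/2)R = 20.8 J/(mol·K).
ΔU = 1.96×20.8×(627−399) = 9300 J.

9300 J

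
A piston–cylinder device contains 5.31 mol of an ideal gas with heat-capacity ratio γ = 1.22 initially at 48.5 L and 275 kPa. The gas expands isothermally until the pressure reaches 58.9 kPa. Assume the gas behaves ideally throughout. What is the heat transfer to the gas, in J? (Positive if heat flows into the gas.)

20600 J

T₁ = P₁V₁/(nR) = 275×48.5/(5.31×8.314) = 302 K.
Isothermal: T stays 302 K; PV = const ⇒ V₂ = 226 L, P₂ = 58.9 kPa.
ΔU = 0 (ideal gas, T constant).
W = nRT ln(V₂/V₁) = 5.31×8.314×302×ln(4.67) = 20600 J.
Q = ΔU + W = 20600 J.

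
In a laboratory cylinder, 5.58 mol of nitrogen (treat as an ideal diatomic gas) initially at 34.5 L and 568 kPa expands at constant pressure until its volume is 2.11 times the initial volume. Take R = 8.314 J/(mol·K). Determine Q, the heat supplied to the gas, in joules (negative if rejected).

76100 J

T₁ = P₁V₁/(nR) = 568×34.5/(5.58×8.314) = 422 K.
Isobaric: P stays 568 kPa; V/T = const ⇒ T₂ = 891 K, V₂ = 72.8 L.
W = PΔV = 568×(72.8−34.5) kPa·L = 21800 J.
ΔU = nCvΔT = 5.58×20.8×(891−422) = 54400 J.
Q = ΔU + W = nCpΔT = 76100 J.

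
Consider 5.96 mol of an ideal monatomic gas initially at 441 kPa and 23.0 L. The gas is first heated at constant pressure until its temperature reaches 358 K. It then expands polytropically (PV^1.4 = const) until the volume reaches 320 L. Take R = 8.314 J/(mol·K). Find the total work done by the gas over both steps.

32600 J

T₁ = P₁V₁/(nR) = 441×23.0/(5.96×8.314) = 205 K.
Step 1 — Isobaric: P stays 441 kPa; V/T = const ⇒ T₂ = 358 K, V₂ = 40.2 L.
W = PΔV = 441×(40.2−23.0) kPa·L = 7600 J.
ΔU = nCvΔT = 5.96×12.5×(358−205) = 11400 J.
Q = ΔU + W = nCpΔT = 19000 J.
State after step 1: P = 441 kPa, V = 40.2 L, T = 358 K.
Step 2 — Polytropic n=1.4: T₂ = T₁(V₁/V₂)^(n−1) = 358×(0.126)^0.40 = 156 K; P₂ = P₁(V₁/V₂)^n = 24.2 kPa.
W = (P₁V₁−P₂V₂)/(n−1) = (441×40.2−24.2×320)/0.40 = 25000 J.
ΔU = nCvΔT = 5.96×12.5×(156−358) = -15000 J.
Q = ΔU + W = 10000 J.
Net over both steps: W = 32600 J, Q = 29000 J, ΔU = -3610 J.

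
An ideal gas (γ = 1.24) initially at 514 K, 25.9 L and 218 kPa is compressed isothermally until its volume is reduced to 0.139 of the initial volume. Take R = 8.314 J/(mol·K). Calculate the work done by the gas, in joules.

n = P₁V₁/(RT₁) = 218×25.9/(8.314×514) = 1.32 mol.
Isothermal: T stays 514 K; PV = const ⇒ V₂ = 3.60 L, P₂ = 1570 kPa.
W = nRT ln(V₂/V₁) = 1.32×8.314×514×ln(0.139) = -11100 J.

-11100 J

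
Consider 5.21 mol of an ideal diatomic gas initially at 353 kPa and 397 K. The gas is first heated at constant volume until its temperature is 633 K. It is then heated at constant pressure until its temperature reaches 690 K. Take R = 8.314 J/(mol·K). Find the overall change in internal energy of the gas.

31700 J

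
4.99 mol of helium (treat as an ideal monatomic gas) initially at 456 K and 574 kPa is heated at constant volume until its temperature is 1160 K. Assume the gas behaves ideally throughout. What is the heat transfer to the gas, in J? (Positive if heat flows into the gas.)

43800 J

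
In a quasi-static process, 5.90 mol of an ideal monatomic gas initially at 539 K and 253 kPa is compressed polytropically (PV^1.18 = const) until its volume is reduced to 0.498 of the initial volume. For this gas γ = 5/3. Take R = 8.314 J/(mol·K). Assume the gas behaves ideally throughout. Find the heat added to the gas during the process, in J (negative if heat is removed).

V₁ = nRT₁/P₁ = 5.90×8.314×539/253 = 105 L.
Polytropic n=1.18: T₂ = T₁(V₁/V₂)^(n−1) = 539×(2.01)^0.18 = 611 K; P₂ = P₁(V₁/V₂)^n = 576 kPa.
W = (P₁V₁−P₂V₂)/(n−1) = (253×105−576×52.0)/0.18 = -19600 J.
ΔU = nCvΔT = 5.90×12.5×(611−539) = 5300 J.
Q = ΔU + W = -14300 J.

-14300 J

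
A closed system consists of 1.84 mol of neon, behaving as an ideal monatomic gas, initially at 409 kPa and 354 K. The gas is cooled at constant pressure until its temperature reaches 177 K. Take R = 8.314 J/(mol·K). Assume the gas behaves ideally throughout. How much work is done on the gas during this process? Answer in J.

V₁ = nRT₁/P₁ = 1.84×8.314×354/409 = 13.2 L.
Isobaric: P stays 409 kPa; V/T = const ⇒ T₂ = 177 K, V₂ = 6.62 L.
W = PΔV = 409×(6.62−13.2) kPa·L = -2710 J.
Work done on the gas = −W_by = 2710 J.

2710 J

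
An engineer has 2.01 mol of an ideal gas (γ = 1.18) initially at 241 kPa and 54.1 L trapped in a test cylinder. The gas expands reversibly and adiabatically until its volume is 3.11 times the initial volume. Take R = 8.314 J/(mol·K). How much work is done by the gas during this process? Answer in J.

T₁ = P₁V₁/(nR) = 241×54.1/(2.01×8.314) = 780 K.
Adiabatic: TV^(γ−1) = const ⇒ T₂ = 780×(0.322)^0.180 = 636 K; PV^γ = const ⇒ P₂ = 63.2 kPa.
ΔU = nCvΔT = 2.01×46.2×(636−780) = -13400 J.
Q = 0 for an adiabatic process, so W = −ΔU = 13400 J.

13400 J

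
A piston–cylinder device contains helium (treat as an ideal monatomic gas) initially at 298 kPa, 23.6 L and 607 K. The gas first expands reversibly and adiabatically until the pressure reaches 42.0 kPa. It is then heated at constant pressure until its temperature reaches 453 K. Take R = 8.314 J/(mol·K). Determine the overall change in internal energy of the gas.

n = P₁V₁/(RT₁) = 298×23.6/(8.314×607) = 1.39 mol.
Step 1 — Adiabatic: T₂/T₁ = (P₂/P₁)^((γ−1)/γ) ⇒ T₂ = 607×(0.141)^0.400 = 277 K; V₂ = 76.5 L.
ΔU = nCvΔT = 1.39×12.5×(277−607) = -5730 J.
Q = 0 for an adiabatic process, so W = −ΔU = 5730 J.
State after step 1: P = 42.0 kPa, V = 76.5 L, T = 277 K.
Step 2 — Isobaric: P stays 42.0 kPa; V/T = const ⇒ T₂ = 453 K, V₂ = 125 L.
W = PΔV = 42.0×(125−76.5) kPa·L = 2040 J.
ΔU = nCvΔT = 1.39×12.5×(453−277) = 3060 J.
Q = ΔU + W = nCpΔT = 5090 J.
Net over both steps: W = 7770 J, Q = 5090 J, ΔU = -2680 J.

-2680 J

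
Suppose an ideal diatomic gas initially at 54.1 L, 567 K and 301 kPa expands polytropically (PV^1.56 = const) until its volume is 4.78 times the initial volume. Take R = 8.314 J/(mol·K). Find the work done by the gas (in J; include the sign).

17000 J

n = P₁V₁/(RT₁) = 301×54.1/(8.314×567) = 3.45 mol.
Polytropic n=1.56: T₂ = T₁(V₁/V₂)^(n−1) = 567×(0.209)^0.56 = 236 K; P₂ = P₁(V₁/V₂)^n = 26.2 kPa.
W = (P₁V₁−P₂V₂)/(n−1) = (301×54.1−26.2×259)/0.56 = 17000 J.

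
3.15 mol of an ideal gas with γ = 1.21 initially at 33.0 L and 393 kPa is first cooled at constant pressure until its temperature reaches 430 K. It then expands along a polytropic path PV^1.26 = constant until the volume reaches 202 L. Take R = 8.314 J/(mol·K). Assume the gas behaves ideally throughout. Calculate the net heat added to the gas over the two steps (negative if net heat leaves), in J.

-13900 J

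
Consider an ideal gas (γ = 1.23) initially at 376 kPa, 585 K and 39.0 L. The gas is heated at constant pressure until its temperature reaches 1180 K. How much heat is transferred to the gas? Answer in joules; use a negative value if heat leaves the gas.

n = P₁V₁/(RT₁) = 376×39.0/(8.314×585) = 3.01 mol.
Isobaric: P stays 376 kPa; V/T = const ⇒ T₂ = 1180 K, V₂ = 78.7 L.
W = PΔV = 376×(78.7−39.0) kPa·L = 14900 J.
ΔU = nCvΔT = 3.01×36.1×(1180−585) = 64800 J.
Q = ΔU + W = nCpΔT = 79800 J.

79800 J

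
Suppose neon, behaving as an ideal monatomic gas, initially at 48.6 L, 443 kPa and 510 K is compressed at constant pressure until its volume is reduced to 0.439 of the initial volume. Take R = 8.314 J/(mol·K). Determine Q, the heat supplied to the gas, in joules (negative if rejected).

n = P₁V₁/(RT₁) = 443×48.6/(8.314×510) = 5.08 mol.
Isobaric: P stays 443 kPa; V/T = const ⇒ T₂ = 224 K, V₂ = 21.3 L.
W = PΔV = 443×(21.3−48.6) kPa·L = -12100 J.
ΔU = nCvΔT = 5.08×12.5×(224−510) = -18100 J.
Q = ΔU + W = nCpΔT = -30200 J.

-30200 J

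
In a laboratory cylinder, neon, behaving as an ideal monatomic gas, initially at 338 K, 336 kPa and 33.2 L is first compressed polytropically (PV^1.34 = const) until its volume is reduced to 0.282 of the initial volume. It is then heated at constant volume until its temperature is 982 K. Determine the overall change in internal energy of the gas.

31900 J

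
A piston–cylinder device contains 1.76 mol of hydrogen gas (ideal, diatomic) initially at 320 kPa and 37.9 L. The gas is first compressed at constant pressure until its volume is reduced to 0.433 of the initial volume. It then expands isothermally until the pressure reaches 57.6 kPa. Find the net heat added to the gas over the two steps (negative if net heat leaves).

-15100 J

T₁ = P₁V₁/(nR) = 320×37.9/(1.76×8.314) = 829 K.
Step 1 — Isobaric: P stays 320 kPa; V/T = const ⇒ T₂ = 359 K, V₂ = 16.4 L.
W = PΔV = 320×(16.4−37.9) kPa·L = -6880 J.
ΔU = nCvΔT = 1.76×20.8×(359−829) = -17200 J.
Q = ΔU + W = nCpΔT = -24100 J.
State after step 1: P = 320 kPa, V = 16.4 L, T = 359 K.
Step 2 — Isothermal: T stays 359 K; PV = const ⇒ V₂ = 91.2 L, P₂ = 57.6 kPa.
ΔU = 0 (ideal gas, T constant).
W = nRT ln(V₂/V₁) = 1.76×8.314×359×ln(5.56) = 9010 J.
Q = ΔU + W = 9010 J.
Net over both steps: W = 2130 J, Q = -15100 J, ΔU = -17200 J.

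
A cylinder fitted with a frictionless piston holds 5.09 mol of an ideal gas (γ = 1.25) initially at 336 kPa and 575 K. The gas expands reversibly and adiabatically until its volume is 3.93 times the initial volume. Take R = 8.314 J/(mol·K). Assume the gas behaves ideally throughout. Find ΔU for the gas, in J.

-28200 J

V₁ = nRT₁/P₁ = 5.09×8.314×575/336 = 72.4 L.
Adiabatic: TV^(γ−1) = const ⇒ T₂ = 575×(0.254)^0.250 = 408 K; PV^γ = const ⇒ P₂ = 60.7 kPa.
For an ideal gas ΔU = nCvΔT with Cv = R/(γ−1) = 33.3 J/(mol·K).
ΔU = 5.09×33.3×(408−575) = -28200 J.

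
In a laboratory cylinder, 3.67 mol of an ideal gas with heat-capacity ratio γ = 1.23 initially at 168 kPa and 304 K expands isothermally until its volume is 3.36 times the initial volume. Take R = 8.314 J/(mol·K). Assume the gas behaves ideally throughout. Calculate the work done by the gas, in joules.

V₁ = nRT₁/P₁ = 3.67×8.314×304/168 = 55.2 L.
Isothermal: T stays 304 K; PV = const ⇒ V₂ = 186 L, P₂ = 50.0 kPa.
W = nRT ln(V₂/V₁) = 3.67×8.314×304×ln(3.36) = 11200 J.

11200 J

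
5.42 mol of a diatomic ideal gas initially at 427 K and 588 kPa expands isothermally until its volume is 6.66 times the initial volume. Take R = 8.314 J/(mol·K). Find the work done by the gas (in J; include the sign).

V₁ = nRT₁/P₁ = 5.42×8.314×427/588 = 32.7 L.
Isothermal: T stays 427 K; PV = const ⇒ V₂ = 218 L, P₂ = 88.3 kPa.
W = nRT ln(V₂/V₁) = 5.42×8.314×427×ln(6.66) = 36500 J.

36500 J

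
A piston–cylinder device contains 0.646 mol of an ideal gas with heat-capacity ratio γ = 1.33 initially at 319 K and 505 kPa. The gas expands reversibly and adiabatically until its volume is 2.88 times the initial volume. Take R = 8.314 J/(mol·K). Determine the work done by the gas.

1530 J

V₁ = nRT₁/P₁ = 0.646×8.314×319/505 = 3.39 L.
Adiabatic: TV^(γ−1) = const ⇒ T₂ = 319×(0.347)^0.330 = 225 K; PV^γ = const ⇒ P₂ = 124 kPa.
ΔU = nCvΔT = 0.646×25.2×(225−319) = -1530 J.
Q = 0 for an adiabatic process, so W = −ΔU = 1530 J.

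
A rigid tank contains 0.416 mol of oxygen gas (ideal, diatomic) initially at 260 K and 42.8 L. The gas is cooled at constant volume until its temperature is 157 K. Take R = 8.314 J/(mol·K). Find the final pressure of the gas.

12.7 kPa

P₁ = nRT₁/V₁ = 0.416×8.314×260/42.8 = 21.0 kPa.
Isochoric: V stays 42.8 L; P/T = const ⇒ T₂ = 157 K, P₂ = 12.7 kPa.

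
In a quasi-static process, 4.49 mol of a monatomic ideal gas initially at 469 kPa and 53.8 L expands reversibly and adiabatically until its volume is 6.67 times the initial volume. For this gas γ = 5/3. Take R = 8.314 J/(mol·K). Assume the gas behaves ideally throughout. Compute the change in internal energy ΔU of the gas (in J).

T₁ = P₁V₁/(nR) = 469×53.8/(4.49×8.314) = 676 K.
Adiabatic: TV^(γ−1) = const ⇒ T₂ = 676×(0.150)^0.667 = 191 K; PV^γ = const ⇒ P₂ = 19.8 kPa.
For an ideal gas ΔU = nCvΔT with Cv = (3/2)R = 12.5 J/(mol·K).
ΔU = 4.49×12.5×(191−676) = -27200 J.

-27200 J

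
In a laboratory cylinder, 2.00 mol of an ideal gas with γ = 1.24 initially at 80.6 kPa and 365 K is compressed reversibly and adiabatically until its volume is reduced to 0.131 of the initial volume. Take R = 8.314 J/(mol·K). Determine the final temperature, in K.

594 K

V₁ = nRT₁/P₁ = 2.00×8.314×365/80.6 = 75.3 L.
Adiabatic: TV^(γ−1) = const ⇒ T₂ = 365×(7.63)^0.240 = 594 K; PV^γ = const ⇒ P₂ = 1000 kPa.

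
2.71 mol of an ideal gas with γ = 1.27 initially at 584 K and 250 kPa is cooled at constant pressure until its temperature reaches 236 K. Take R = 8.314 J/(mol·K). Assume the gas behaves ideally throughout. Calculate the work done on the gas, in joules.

7840 J

V₁ = nRT₁/P₁ = 2.71×8.314×584/250 = 52.6 L.
Isobaric: P stays 250 kPa; V/T = const ⇒ T₂ = 236 K, V₂ = 21.3 L.
W = PΔV = 250×(21.3−52.6) kPa·L = -7840 J.
Work done on the gas = −W_by = 7840 J.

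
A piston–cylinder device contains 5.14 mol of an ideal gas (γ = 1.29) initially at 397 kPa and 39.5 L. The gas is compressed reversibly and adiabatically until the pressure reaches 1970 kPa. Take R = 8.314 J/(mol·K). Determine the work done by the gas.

-23400 J

T₁ = P₁V₁/(nR) = 397×39.5/(5.14×8.314) = 367 K.
Adiabatic: T₂/T₁ = (P₂/P₁)^((γ−1)/γ) ⇒ T₂ = 367×(4.96)^0.225 = 526 K; V₂ = 11.4 L.
ΔU = nCvΔT = 5.14×28.7×(526−367) = 23400 J.
Q = 0 for an adiabatic process, so W = −ΔU = -23400 J.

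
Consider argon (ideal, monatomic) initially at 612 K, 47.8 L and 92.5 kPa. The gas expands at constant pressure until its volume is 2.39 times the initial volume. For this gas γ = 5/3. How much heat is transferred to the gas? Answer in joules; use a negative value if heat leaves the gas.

15400 J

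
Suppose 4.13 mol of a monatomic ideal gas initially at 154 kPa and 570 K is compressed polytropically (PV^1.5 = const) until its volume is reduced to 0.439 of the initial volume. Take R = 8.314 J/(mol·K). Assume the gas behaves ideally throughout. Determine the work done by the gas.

-19900 J

V₁ = nRT₁/P₁ = 4.13×8.314×570/154 = 127 L.
Polytropic n=1.5: T₂ = T₁(V₁/V₂)^(n−1) = 570×(2.28)^0.50 = 860 K; P₂ = P₁(V₁/V₂)^n = 529 kPa.
W = (P₁V₁−P₂V₂)/(n−1) = (154×127−529×55.8)/0.50 = -19900 J.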